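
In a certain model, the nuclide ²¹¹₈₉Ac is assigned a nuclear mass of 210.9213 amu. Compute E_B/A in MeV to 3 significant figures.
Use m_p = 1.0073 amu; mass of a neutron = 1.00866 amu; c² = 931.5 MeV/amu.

7.88 MeV/nucleon

Total constituent mass: 89 × 1.0073 + 122 × 1.00866 = 212.70622 amu
Δm = 212.70622 − 210.9213 = 1.78492 amu
Binding energy = Δm·c² = 1.78492 × 931.5 MeV/amu = 1662.65 MeV
Dividing by A = 211 gives 7.880 MeV per nucleon.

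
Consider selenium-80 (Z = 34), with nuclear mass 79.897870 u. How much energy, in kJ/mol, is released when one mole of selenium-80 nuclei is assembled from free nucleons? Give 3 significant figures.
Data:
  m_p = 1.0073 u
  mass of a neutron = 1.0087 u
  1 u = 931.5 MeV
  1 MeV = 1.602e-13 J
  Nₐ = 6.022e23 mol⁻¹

6.74e+10 kJ/mol

Total constituent mass: 34 × 1.0073 + 46 × 1.0087 = 80.6484 u
The mass defect is 80.6484 − 79.897870 = 0.750530 u.
E_B = 0.750530 × 931.5 = 699.119 MeV
Per nucleus in joules: 699.119 MeV × 1.602e-13 J/MeV = 1.1200e-10 J
Per mole: 1.1200e-10 J × 6.022e23 mol⁻¹ = 6.7446e+13 J/mol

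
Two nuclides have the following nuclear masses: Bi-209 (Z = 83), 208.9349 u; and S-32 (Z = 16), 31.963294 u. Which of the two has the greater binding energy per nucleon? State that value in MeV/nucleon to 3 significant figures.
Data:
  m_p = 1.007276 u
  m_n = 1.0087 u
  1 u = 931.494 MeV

S-32; 8.51 MeV/nucleon

Bi-209: Σm = 83(1.007276) + 126(1.0087) = 210.700108 u; Δm = 1.765208 u; E_B = 1644.3 MeV; E_B/A = 7.867 MeV
S-32: Σm = 16(1.007276) + 16(1.0087) = 32.255616 u; Δm = 0.292322 u; E_B = 272.30 MeV; E_B/A = 8.509 MeV
S-32 has the higher binding energy per nucleon, so it is the more tightly bound nucleus.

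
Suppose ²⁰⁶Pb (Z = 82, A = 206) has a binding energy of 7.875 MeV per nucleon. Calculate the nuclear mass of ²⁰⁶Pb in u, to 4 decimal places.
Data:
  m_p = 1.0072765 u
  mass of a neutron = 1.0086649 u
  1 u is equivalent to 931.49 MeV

205.9296 u

Total binding energy = 206 × 7.875 = 1622.250 MeV
Mass defect = 1622.250 MeV / (931.49 MeV/u) = 1.741565 u
Constituent mass = 82(1.0072765) + 124(1.0086649) = 207.6711206 u
Nuclear mass = 207.6711206 − 1.741565 = 205.9295556 u ≈ 205.9296 u (to 4 decimal places)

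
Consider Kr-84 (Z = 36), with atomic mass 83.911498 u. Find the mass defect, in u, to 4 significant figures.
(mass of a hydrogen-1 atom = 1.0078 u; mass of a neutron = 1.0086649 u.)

The nucleus contains 36 protons and 84 − 36 = 48 neutrons.
Total constituent mass: 36 × 1.0078 + 48 × 1.0086649 = 84.6967152 u
Δm = 84.6967152 − 83.911498 = 0.7852172 u

0.7852 u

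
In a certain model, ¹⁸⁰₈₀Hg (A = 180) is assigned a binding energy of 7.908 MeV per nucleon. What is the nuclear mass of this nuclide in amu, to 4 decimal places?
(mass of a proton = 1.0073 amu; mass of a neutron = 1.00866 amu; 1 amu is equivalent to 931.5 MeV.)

Total binding energy = 180 × 7.908 = 1423.440 MeV
Mass defect = 1423.440 MeV / (931.5 MeV/amu) = 1.528116 amu
Constituent mass = 80(1.0073) + 100(1.00866) = 181.45000 amu
Nuclear mass = 181.45000 − 1.528116 = 179.921884 amu ≈ 179.9219 amu (to 4 decimal places)

179.9219 amu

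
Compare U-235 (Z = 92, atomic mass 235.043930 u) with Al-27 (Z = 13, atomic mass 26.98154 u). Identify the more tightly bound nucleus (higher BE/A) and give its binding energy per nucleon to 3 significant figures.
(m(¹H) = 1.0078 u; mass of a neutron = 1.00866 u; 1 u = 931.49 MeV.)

U-235: Σm = 92(1.0078) + 143(1.00866) = 236.95598 u; Δm = 1.912050 u; E_B = 1781.1 MeV; E_B/A = 7.579 MeV
Al-27: Σm = 13(1.0078) + 14(1.00866) = 27.22264 u; Δm = 0.24110 u; E_B = 224.58 MeV; E_B/A = 8.318 MeV
Al-27 has the higher binding energy per nucleon, so it is the more tightly bound nucleus.

Al-27; 8.32 MeV/nucleon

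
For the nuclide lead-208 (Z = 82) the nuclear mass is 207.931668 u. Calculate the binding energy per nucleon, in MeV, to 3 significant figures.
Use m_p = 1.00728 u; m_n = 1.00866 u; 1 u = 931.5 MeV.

With 82 protons and 126 neutrons (A = 208):
Σm = 82·m_p + 126·m_n = 82.59696 + 127.09116 = 209.68812 u
Δm = 209.68812 − 207.931668 = 1.756452 u
Binding energy = Δm·c² = 1.756452 × 931.5 MeV/u = 1636.14 MeV
Dividing by A = 208 gives 7.866 MeV per nucleon.

7.87 MeV/nucleon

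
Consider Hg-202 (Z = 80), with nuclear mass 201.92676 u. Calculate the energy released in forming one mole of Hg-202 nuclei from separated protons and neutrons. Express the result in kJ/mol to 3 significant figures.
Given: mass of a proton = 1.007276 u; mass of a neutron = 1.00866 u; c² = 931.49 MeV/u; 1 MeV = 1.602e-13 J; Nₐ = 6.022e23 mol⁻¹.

Mass of separated nucleons = 80(1.007276) + 122(1.00866) = 80.582080 + 123.05652 = 203.638600 u
The mass defect is 203.638600 − 201.92676 = 1.711840 u.
E_B = 1.711840 × 931.49 = 1594.56 MeV
Per nucleus in joules: 1594.56 MeV × 1.602e-13 J/MeV = 2.5545e-10 J
Per mole: 2.5545e-10 J × 6.022e23 mol⁻¹ = 1.5383e+14 J/mol

1.54e+11 kJ/mol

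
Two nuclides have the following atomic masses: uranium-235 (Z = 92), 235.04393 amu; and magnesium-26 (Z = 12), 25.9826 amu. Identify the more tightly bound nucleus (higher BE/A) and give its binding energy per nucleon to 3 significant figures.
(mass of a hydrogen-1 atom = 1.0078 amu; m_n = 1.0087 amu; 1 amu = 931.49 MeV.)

magnesium-26; 8.34 MeV/nucleon

uranium-235: Σm = 92(1.0078) + 143(1.0087) = 236.9617 amu; Δm = 1.91777 amu; E_B = 1786.4 MeV; E_B/A = 7.602 MeV
magnesium-26: Σm = 12(1.0078) + 14(1.0087) = 26.2154 amu; Δm = 0.2328 amu; E_B = 216.85 MeV; E_B/A = 8.340 MeV
magnesium-26 has the higher binding energy per nucleon, so it is the more tightly bound nucleus.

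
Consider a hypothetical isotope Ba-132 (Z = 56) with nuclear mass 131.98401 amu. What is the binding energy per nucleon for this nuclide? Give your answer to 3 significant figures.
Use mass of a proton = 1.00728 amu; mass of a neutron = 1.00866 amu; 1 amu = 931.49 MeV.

7.63 MeV/nucleon

With 56 protons and 76 neutrons (A = 132):
Σm = 56·m_p + 76·m_n = 56.40768 + 76.65816 = 133.06584 amu
Δm = 133.06584 − 131.98401 = 1.08183 amu
Converting to energy: 1.08183 amu × 931.49 MeV/amu = 1007.71 MeV
Dividing by A = 132 gives 7.634 MeV per nucleon.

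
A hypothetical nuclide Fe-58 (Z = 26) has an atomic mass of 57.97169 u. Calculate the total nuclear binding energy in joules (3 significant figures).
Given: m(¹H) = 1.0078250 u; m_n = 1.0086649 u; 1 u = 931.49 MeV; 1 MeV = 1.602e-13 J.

7.60e-11 J

The nucleus contains 26 protons and 58 − 26 = 32 neutrons.
Mass of separated nucleons = 26(1.0078250) + 32(1.0086649) = 26.2034500 + 32.2772768 = 58.4807268 u
Mass defect Δm = 58.4807268 − 57.97169 = 0.5090368 u
E_B = 0.5090368 × 931.49 = 474.163 MeV
In joules: 474.163 MeV × 1.602e-13 J/MeV = 7.5961e-11 J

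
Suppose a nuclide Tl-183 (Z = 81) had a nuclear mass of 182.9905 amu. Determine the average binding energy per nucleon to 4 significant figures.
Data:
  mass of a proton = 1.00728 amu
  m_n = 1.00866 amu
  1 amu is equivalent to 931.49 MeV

The nucleus contains 81 protons and 183 − 81 = 102 neutrons.
Mass of separated nucleons = 81(1.00728) + 102(1.00866) = 81.58968 + 102.88332 = 184.47300 amu
Mass defect Δm = 184.47300 − 182.9905 = 1.48250 amu
E_B = 1.48250 × 931.49 = 1380.93 MeV
Per nucleon: 1380.93 / 183 = 7.546 MeV

7.546 MeV/nucleon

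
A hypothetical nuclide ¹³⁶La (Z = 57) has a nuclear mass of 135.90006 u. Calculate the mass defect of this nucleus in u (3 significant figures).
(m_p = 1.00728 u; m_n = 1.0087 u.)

Total constituent mass: 57 × 1.00728 + 79 × 1.0087 = 137.10226 u
The mass defect is 137.10226 − 135.90006 = 1.20220 u.

1.20 u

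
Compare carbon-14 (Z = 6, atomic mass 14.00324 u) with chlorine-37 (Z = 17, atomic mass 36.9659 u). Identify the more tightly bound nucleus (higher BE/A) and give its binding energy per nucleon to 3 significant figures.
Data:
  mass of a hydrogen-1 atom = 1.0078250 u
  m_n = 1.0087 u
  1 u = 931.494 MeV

carbon-14: Σm = 6(1.0078250) + 8(1.0087) = 14.1165500 u; Δm = 0.1133100 u; E_B = 105.55 MeV; E_B/A = 7.539 MeV
chlorine-37: Σm = 17(1.0078250) + 20(1.0087) = 37.3070250 u; Δm = 0.3411250 u; E_B = 317.76 MeV; E_B/A = 8.588 MeV
chlorine-37 has the higher binding energy per nucleon, so it is the more tightly bound nucleus.

chlorine-37; 8.59 MeV/nucleon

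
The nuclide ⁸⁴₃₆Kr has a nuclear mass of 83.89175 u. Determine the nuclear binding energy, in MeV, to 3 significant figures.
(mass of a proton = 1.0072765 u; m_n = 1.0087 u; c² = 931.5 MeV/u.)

734 MeV

Z = 36, so N = A − Z = 84 − 36 = 48.
Total constituent mass: 36 × 1.0072765 + 48 × 1.0087 = 84.6795540 u
Mass defect Δm = 84.6795540 − 83.89175 = 0.7878040 u
Converting to energy: 0.7878040 u × 931.5 MeV/u = 733.839 MeV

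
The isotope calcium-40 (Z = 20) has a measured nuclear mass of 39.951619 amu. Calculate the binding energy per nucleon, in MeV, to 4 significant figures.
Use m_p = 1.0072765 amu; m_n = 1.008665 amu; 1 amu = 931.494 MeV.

With 20 protons and 20 neutrons (A = 40):
Σm = 20·m_p + 20·m_n = 20.1455300 + 20.173300 = 40.3188300 amu
Δm = 40.3188300 − 39.951619 = 0.3672110 amu
E_B = 0.3672110 × 931.494 = 342.055 MeV
BE/A = 342.055 MeV / 40 = 8.551 MeV/nucleon

8.551 MeV/nucleon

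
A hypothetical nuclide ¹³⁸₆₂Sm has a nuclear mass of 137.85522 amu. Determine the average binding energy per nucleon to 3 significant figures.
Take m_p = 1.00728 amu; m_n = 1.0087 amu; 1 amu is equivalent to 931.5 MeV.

8.49 MeV/nucleon

Σm = 62·m_p + 76·m_n = 62.45136 + 76.6612 = 139.11256 amu
The mass defect is 139.11256 − 137.85522 = 1.25734 amu.
E_B = 1.25734 × 931.5 = 1171.21 MeV
Dividing by A = 138 gives 8.487 MeV per nucleon.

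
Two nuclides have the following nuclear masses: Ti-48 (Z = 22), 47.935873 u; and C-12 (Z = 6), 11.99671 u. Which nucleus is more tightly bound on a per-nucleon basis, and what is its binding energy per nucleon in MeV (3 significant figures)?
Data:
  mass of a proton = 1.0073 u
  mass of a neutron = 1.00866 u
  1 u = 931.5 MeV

Ti-48; 8.73 MeV/nucleon

Ti-48: Σm = 22(1.0073) + 26(1.00866) = 48.38576 u; Δm = 0.449887 u; E_B = 419.07 MeV; E_B/A = 8.731 MeV
C-12: Σm = 6(1.0073) + 6(1.00866) = 12.09576 u; Δm = 0.09905 u; E_B = 92.265 MeV; E_B/A = 7.689 MeV
Ti-48 has the higher binding energy per nucleon, so it is the more tightly bound nucleus.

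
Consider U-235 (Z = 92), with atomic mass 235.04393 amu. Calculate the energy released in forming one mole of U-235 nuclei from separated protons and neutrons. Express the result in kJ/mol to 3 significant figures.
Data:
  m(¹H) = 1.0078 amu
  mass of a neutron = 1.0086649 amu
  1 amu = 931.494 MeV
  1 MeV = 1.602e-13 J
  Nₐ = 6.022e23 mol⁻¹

The nucleus contains 92 protons and 235 − 92 = 143 neutrons.
Mass of separated nucleons = 92(1.0078) + 143(1.0086649) = 92.7176 + 144.2390807 = 236.9566807 amu
The mass defect is 236.9566807 − 235.04393 = 1.9127507 amu.
E_B = 1.9127507 × 931.494 = 1781.72 MeV
Per nucleus in joules: 1781.72 MeV × 1.602e-13 J/MeV = 2.8543e-10 J
Per mole: 2.8543e-10 J × 6.022e23 mol⁻¹ = 1.7189e+14 J/mol

1.72e+11 kJ/mol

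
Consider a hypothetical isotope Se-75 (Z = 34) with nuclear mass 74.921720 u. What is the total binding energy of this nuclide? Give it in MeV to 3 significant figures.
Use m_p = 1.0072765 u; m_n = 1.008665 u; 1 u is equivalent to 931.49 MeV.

634 MeV

With 34 protons and 41 neutrons (A = 75):
Σm = 34·m_p + 41·m_n = 34.2474010 + 41.355265 = 75.6026660 u
The mass defect is 75.6026660 − 74.921720 = 0.6809460 u.
E_B = 0.6809460 × 931.49 = 634.294 MeV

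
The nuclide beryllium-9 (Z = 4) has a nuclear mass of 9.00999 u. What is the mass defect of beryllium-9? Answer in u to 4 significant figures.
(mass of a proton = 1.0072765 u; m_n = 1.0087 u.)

0.06262 u

Σm = 4·m_p + 5·m_n = 4.0291060 + 5.0435 = 9.0726060 u
Mass defect Δm = 9.0726060 − 9.00999 = 0.0626160 u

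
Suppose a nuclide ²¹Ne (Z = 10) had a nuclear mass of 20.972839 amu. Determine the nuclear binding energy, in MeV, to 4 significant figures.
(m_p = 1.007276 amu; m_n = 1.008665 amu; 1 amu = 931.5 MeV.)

181.9 MeV

Σm = 10·m_p + 11·m_n = 10.072760 + 11.095315 = 21.168075 amu
Mass defect Δm = 21.168075 − 20.972839 = 0.195236 amu
E_B = 0.195236 × 931.5 = 181.862 MeV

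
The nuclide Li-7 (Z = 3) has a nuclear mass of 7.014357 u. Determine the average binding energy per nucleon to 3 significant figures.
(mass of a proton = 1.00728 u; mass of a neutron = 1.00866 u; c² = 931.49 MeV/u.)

With 3 protons and 4 neutrons (A = 7):
Mass of separated nucleons = 3(1.00728) + 4(1.00866) = 3.02184 + 4.03464 = 7.05648 u
The mass defect is 7.05648 − 7.014357 = 0.042123 u.
Binding energy = Δm·c² = 0.042123 × 931.49 MeV/u = 39.2372 MeV
Per nucleon: 39.2372 / 7 = 5.605 MeV

5.61 MeV/nucleon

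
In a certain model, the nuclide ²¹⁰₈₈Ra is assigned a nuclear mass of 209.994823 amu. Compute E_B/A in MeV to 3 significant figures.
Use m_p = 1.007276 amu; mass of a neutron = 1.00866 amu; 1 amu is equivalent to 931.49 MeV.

Mass of separated nucleons = 88(1.007276) + 122(1.00866) = 88.640288 + 123.05652 = 211.696808 amu
The mass defect is 211.696808 − 209.994823 = 1.701985 amu.
Binding energy = Δm·c² = 1.701985 × 931.49 MeV/amu = 1585.38 MeV
BE/A = 1585.38 MeV / 210 = 7.549 MeV/nucleon

7.55 MeV/nucleon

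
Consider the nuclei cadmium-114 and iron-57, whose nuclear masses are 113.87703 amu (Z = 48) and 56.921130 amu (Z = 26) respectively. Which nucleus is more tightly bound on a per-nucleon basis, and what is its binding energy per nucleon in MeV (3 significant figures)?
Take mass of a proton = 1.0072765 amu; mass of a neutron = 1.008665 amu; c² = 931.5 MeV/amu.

cadmium-114: Σm = 48(1.0072765) + 66(1.008665) = 114.9211620 amu; Δm = 1.0441320 amu; E_B = 972.61 MeV; E_B/A = 8.532 MeV
iron-57: Σm = 26(1.0072765) + 31(1.008665) = 57.4578040 amu; Δm = 0.5366740 amu; E_B = 499.91 MeV; E_B/A = 8.770 MeV
iron-57 has the higher binding energy per nucleon, so it is the more tightly bound nucleus.

iron-57; 8.77 MeV/nucleon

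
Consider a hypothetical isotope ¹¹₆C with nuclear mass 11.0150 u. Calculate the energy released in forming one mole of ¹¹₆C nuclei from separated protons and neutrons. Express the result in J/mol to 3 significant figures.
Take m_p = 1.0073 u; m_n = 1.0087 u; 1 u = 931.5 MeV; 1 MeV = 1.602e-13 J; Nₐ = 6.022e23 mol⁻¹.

Z = 6, so N = A − Z = 11 − 6 = 5.
Mass of separated nucleons = 6(1.0073) + 5(1.0087) = 6.0438 + 5.0435 = 11.0873 u
Mass defect Δm = 11.0873 − 11.0150 = 0.0723 u
Converting to energy: 0.0723 u × 931.5 MeV/u = 67.3475 MeV
Per nucleus in joules: 67.3475 MeV × 1.602e-13 J/MeV = 1.0789e-11 J
Per mole: 1.0789e-11 J × 6.022e23 mol⁻¹ = 6.4971e+12 J/mol

6.50e+12 J/mol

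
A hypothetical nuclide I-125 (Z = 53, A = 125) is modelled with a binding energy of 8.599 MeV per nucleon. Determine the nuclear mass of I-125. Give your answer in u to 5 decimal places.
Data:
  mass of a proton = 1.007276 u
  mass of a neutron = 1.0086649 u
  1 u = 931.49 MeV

124.85557 u

Total binding energy = 125 × 8.599 = 1074.875 MeV
Mass defect = 1074.875 MeV / (931.49 MeV/u) = 1.1539308 u
Constituent mass = 53(1.007276) + 72(1.0086649) = 126.0095008 u
Nuclear mass = 126.0095008 − 1.1539308 = 124.8555700 u ≈ 124.85557 u (to 5 decimal places)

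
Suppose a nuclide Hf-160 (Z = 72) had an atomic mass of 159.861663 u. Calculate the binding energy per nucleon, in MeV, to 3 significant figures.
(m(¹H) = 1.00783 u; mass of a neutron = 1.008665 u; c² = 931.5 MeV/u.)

Z = 72, so N = A − Z = 160 − 72 = 88.
Σm = 72·m(¹H) + 88·m_n = 72.56376 + 88.762520 = 161.326280 u
The mass defect is 161.326280 − 159.861663 = 1.464617 u.
E_B = 1.464617 × 931.5 = 1364.29 MeV
BE/A = 1364.29 MeV / 160 = 8.527 MeV/nucleon

8.53 MeV/nucleon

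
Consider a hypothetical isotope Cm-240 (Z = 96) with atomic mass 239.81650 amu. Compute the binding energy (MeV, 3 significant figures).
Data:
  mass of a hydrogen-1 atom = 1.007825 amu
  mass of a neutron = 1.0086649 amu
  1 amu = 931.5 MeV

2030 MeV

The nucleus contains 96 protons and 240 − 96 = 144 neutrons.
Σm = 96·m(¹H) + 144·m_n = 96.751200 + 145.2477456 = 241.9989456 amu
The mass defect is 241.9989456 − 239.81650 = 2.1824456 amu.
E_B = 2.1824456 × 931.5 = 2032.95 MeV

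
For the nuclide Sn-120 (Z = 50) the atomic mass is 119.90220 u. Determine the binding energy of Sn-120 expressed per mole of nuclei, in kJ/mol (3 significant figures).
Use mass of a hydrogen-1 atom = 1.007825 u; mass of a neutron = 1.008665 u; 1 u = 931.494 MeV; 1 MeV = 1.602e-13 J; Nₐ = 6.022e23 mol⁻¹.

9.85e+10 kJ/mol

With 50 protons and 70 neutrons (A = 120):
Mass of separated nucleons = 50(1.007825) + 70(1.008665) = 50.391250 + 70.606550 = 120.997800 u
Mass defect Δm = 120.997800 − 119.90220 = 1.095600 u
Binding energy = Δm·c² = 1.095600 × 931.494 MeV/u = 1020.54 MeV
Per nucleus in joules: 1020.54 MeV × 1.602e-13 J/MeV = 1.6349e-10 J
Per mole: 1.6349e-10 J × 6.022e23 mol⁻¹ = 9.8454e+13 J/mol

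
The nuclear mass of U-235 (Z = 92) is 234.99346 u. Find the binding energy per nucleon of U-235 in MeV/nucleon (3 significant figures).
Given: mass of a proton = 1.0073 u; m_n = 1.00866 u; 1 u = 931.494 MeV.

The nucleus contains 92 protons and 235 − 92 = 143 neutrons.
Σm = 92·m_p + 143·m_n = 92.6716 + 144.23838 = 236.90998 u
The mass defect is 236.90998 − 234.99346 = 1.91652 u.
E_B = 1.91652 × 931.494 = 1785.23 MeV
Dividing by A = 235 gives 7.597 MeV per nucleon.

7.60 MeV/nucleon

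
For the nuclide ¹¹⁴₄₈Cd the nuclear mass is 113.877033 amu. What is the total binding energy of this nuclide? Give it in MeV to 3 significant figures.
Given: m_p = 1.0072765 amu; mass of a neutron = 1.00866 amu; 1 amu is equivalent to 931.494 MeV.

972 MeV

Total constituent mass: 48 × 1.0072765 + 66 × 1.00866 = 114.9208320 amu
Δm = 114.9208320 − 113.877033 = 1.0437990 amu
Converting to energy: 1.0437990 amu × 931.494 MeV/amu = 972.293 MeV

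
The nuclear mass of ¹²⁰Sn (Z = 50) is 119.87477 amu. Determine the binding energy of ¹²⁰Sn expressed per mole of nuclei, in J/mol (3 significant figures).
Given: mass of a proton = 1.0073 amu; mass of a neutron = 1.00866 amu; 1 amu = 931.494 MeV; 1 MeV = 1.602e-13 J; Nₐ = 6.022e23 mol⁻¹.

Z = 50, so N = A − Z = 120 − 50 = 70.
Σm = 50·m_p + 70·m_n = 50.3650 + 70.60620 = 120.97120 amu
Mass defect Δm = 120.97120 − 119.87477 = 1.09643 amu
E_B = 1.09643 × 931.494 = 1021.32 MeV
Per nucleus in joules: 1021.32 MeV × 1.602e-13 J/MeV = 1.6362e-10 J
Per mole: 1.6362e-10 J × 6.022e23 mol⁻¹ = 9.8532e+13 J/mol

9.85e+13 J/mol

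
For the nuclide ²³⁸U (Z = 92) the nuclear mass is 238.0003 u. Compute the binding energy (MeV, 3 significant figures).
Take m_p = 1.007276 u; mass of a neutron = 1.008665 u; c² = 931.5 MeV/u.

1800 MeV

Z = 92, so N = A − Z = 238 − 92 = 146.
Σm = 92·m_p + 146·m_n = 92.669392 + 147.265090 = 239.934482 u
Mass defect Δm = 239.934482 − 238.0003 = 1.934182 u
Binding energy = Δm·c² = 1.934182 × 931.5 MeV/u = 1801.69 MeV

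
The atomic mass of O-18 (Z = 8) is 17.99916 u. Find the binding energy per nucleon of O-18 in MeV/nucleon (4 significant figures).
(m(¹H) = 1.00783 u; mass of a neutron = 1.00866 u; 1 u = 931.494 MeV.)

Σm = 8·m(¹H) + 10·m_n = 8.06264 + 10.08660 = 18.14924 u
Mass defect Δm = 18.14924 − 17.99916 = 0.15008 u
Binding energy = Δm·c² = 0.15008 × 931.494 MeV/u = 139.799 MeV
Dividing by A = 18 gives 7.767 MeV per nucleon.

7.767 MeV/nucleon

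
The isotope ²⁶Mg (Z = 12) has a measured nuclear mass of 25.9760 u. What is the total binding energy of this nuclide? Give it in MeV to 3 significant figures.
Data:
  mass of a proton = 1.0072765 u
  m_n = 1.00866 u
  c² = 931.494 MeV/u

The nucleus contains 12 protons and 26 − 12 = 14 neutrons.
Total constituent mass: 12 × 1.0072765 + 14 × 1.00866 = 26.2085580 u
The mass defect is 26.2085580 − 25.9760 = 0.2325580 u.
Binding energy = Δm·c² = 0.2325580 × 931.494 MeV/u = 216.626 MeV

217 MeV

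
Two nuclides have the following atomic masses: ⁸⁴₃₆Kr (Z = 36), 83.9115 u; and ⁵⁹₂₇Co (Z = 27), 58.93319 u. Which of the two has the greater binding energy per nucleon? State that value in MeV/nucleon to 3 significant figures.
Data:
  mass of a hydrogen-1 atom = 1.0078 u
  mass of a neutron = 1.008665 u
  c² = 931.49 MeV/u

⁵⁹₂₇Co; 8.76 MeV/nucleon

⁸⁴₃₆Kr: Σm = 36(1.0078) + 48(1.008665) = 84.696720 u; Δm = 0.785220 u; E_B = 731.42 MeV; E_B/A = 8.707 MeV
⁵⁹₂₇Co: Σm = 27(1.0078) + 32(1.008665) = 59.487880 u; Δm = 0.554690 u; E_B = 516.69 MeV; E_B/A = 8.757 MeV
⁵⁹₂₇Co has the higher binding energy per nucleon, so it is the more tightly bound nucleus.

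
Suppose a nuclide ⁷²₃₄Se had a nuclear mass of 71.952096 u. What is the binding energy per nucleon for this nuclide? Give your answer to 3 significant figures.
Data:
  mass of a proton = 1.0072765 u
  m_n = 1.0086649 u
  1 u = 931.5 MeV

Total constituent mass: 34 × 1.0072765 + 38 × 1.0086649 = 72.5766672 u
The mass defect is 72.5766672 − 71.952096 = 0.6245712 u.
Converting to energy: 0.6245712 u × 931.5 MeV/u = 581.788 MeV
Per nucleon: 581.788 / 72 = 8.080 MeV

8.08 MeV/nucleon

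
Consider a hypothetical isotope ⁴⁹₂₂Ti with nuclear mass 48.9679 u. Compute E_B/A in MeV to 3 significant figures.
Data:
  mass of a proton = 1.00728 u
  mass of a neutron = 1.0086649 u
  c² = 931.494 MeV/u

8.10 MeV/nucleon

With 22 protons and 27 neutrons (A = 49):
Total constituent mass: 22 × 1.00728 + 27 × 1.0086649 = 49.3941123 u
Mass defect Δm = 49.3941123 − 48.9679 = 0.4262123 u
E_B = 0.4262123 × 931.494 = 397.014 MeV
Dividing by A = 49 gives 8.102 MeV per nucleon.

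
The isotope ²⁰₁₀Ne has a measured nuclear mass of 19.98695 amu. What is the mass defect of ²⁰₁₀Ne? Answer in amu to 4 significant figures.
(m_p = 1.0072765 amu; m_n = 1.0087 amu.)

The nucleus contains 10 protons and 20 − 10 = 10 neutrons.
Σm = 10·m_p + 10·m_n = 10.0727650 + 10.0870 = 20.1597650 amu
Mass defect Δm = 20.1597650 − 19.98695 = 0.1728150 amu

0.1728 amu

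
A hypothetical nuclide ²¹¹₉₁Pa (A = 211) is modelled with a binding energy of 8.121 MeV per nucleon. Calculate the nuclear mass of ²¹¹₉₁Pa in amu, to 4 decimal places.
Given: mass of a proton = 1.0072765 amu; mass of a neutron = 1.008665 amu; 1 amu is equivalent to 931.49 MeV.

210.8624 amu

Total binding energy = 211 × 8.121 = 1713.531 MeV
Mass defect = 1713.531 MeV / (931.49 MeV/amu) = 1.839559 amu
Constituent mass = 91(1.0072765) + 120(1.008665) = 212.7019615 amu
Nuclear mass = 212.7019615 − 1.839559 = 210.8624025 amu ≈ 210.8624 amu (to 4 decimal places)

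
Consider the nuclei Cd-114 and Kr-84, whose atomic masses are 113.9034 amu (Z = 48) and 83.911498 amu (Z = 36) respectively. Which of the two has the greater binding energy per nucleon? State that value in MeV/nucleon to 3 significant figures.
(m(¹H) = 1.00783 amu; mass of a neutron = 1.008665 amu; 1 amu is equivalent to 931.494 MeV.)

Cd-114: Σm = 48(1.00783) + 66(1.008665) = 114.947730 amu; Δm = 1.044330 amu; E_B = 972.79 MeV; E_B/A = 8.533 MeV
Kr-84: Σm = 36(1.00783) + 48(1.008665) = 84.697800 amu; Δm = 0.786302 amu; E_B = 732.436 MeV; E_B/A = 8.719 MeV
Kr-84 has the higher binding energy per nucleon, so it is the more tightly bound nucleus.

Kr-84; 8.72 MeV/nucleon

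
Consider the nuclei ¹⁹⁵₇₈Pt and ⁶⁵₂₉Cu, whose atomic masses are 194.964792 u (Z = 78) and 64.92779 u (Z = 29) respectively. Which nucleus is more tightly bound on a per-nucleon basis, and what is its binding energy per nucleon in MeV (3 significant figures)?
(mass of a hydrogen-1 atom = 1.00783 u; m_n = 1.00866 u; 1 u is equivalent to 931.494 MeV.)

⁶⁵₂₉Cu; 8.76 MeV/nucleon

¹⁹⁵₇₈Pt: Σm = 78(1.00783) + 117(1.00866) = 196.62396 u; Δm = 1.659168 u; E_B = 1545.5 MeV; E_B/A = 7.926 MeV
⁶⁵₂₉Cu: Σm = 29(1.00783) + 36(1.00866) = 65.53883 u; Δm = 0.61104 u; E_B = 569.18 MeV; E_B/A = 8.757 MeV
⁶⁵₂₉Cu has the higher binding energy per nucleon, so it is the more tightly bound nucleus.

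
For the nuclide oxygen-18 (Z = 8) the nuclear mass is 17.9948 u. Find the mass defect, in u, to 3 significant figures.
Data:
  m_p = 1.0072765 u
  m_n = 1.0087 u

0.150 u

The nucleus contains 8 protons and 18 − 8 = 10 neutrons.
Total constituent mass: 8 × 1.0072765 + 10 × 1.0087 = 18.1452120 u
Δm = 18.1452120 − 17.9948 = 0.1504120 u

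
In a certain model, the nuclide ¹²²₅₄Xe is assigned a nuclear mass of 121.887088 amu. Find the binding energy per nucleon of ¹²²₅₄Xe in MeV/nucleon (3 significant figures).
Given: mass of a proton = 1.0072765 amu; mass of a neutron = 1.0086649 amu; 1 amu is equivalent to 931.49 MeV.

Σm = 54·m_p + 68·m_n = 54.3929310 + 68.5892132 = 122.9821442 amu
Mass defect Δm = 122.9821442 − 121.887088 = 1.0950562 amu
E_B = 1.0950562 × 931.49 = 1020.03 MeV
BE/A = 1020.03 MeV / 122 = 8.361 MeV/nucleon

8.36 MeV/nucleon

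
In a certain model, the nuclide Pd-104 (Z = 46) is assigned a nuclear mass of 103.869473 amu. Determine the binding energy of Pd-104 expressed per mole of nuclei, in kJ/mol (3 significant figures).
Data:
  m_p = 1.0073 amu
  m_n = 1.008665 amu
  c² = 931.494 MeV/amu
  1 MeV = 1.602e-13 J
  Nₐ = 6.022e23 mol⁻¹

The nucleus contains 46 protons and 104 − 46 = 58 neutrons.
Total constituent mass: 46 × 1.0073 + 58 × 1.008665 = 104.838370 amu
Δm = 104.838370 − 103.869473 = 0.968897 amu
E_B = 0.968897 × 931.494 = 902.522 MeV
Per nucleus in joules: 902.522 MeV × 1.602e-13 J/MeV = 1.4458e-10 J
Per mole: 1.4458e-10 J × 6.022e23 mol⁻¹ = 8.7066e+13 J/mol

8.71e+10 kJ/mol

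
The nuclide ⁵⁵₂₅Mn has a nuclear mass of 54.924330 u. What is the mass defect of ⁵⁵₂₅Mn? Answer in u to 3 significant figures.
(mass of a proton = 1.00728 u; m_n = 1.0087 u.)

With 25 protons and 30 neutrons (A = 55):
Σm = 25·m_p + 30·m_n = 25.18200 + 30.2610 = 55.44300 u
The mass defect is 55.44300 − 54.924330 = 0.518670 u.

0.519 u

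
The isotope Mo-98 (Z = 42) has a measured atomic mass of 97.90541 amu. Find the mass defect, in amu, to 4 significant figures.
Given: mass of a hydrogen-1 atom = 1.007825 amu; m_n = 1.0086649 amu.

Total constituent mass: 42 × 1.007825 + 56 × 1.0086649 = 98.8138844 amu
Mass defect Δm = 98.8138844 − 97.90541 = 0.9084744 amu

0.9085 amu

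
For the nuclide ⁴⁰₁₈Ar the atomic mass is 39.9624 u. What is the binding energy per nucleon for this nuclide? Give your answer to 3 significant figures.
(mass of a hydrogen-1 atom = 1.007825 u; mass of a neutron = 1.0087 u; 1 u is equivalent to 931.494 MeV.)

8.61 MeV/nucleon

The nucleus contains 18 protons and 40 − 18 = 22 neutrons.
Mass of separated nucleons = 18(1.007825) + 22(1.0087) = 18.140850 + 22.1914 = 40.332250 u
The mass defect is 40.332250 − 39.9624 = 0.369850 u.
Binding energy = Δm·c² = 0.369850 × 931.494 MeV/u = 344.513 MeV
Per nucleon: 344.513 / 40 = 8.613 MeV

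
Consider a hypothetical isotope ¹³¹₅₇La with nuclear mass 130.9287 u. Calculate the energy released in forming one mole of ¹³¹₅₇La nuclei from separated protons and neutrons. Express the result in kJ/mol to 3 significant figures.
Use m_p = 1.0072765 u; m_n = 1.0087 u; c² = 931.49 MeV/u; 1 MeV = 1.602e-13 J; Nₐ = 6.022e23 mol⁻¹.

Mass of separated nucleons = 57(1.0072765) + 74(1.0087) = 57.4147605 + 74.6438 = 132.0585605 u
Δm = 132.0585605 − 130.9287 = 1.1298605 u
Converting to energy: 1.1298605 u × 931.49 MeV/u = 1052.45 MeV
Per nucleus in joules: 1052.45 MeV × 1.602e-13 J/MeV = 1.6860e-10 J
Per mole: 1.6860e-10 J × 6.022e23 mol⁻¹ = 1.0153e+14 J/mol

1.02e+11 kJ/mol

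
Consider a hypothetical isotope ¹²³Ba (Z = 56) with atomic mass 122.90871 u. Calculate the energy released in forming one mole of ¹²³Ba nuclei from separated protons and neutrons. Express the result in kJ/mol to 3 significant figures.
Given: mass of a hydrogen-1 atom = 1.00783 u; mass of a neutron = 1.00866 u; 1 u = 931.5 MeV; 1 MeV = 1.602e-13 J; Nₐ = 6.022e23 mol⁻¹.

9.97e+10 kJ/mol

Mass of separated nucleons = 56(1.00783) + 67(1.00866) = 56.43848 + 67.58022 = 124.01870 u
Mass defect Δm = 124.01870 − 122.90871 = 1.10999 u
E_B = 1.10999 × 931.5 = 1033.96 MeV
Per nucleus in joules: 1033.96 MeV × 1.602e-13 J/MeV = 1.6564e-10 J
Per mole: 1.6564e-10 J × 6.022e23 mol⁻¹ = 9.9748e+13 J/mol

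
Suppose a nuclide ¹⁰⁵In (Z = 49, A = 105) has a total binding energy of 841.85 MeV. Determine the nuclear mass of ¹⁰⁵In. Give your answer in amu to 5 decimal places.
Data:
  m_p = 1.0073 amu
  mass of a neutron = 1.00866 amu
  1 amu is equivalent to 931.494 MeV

Mass defect = 841.85 MeV / (931.494 MeV/amu) = 0.9037632 amu
Constituent mass = 49(1.0073) + 56(1.00866) = 105.84266 amu
Nuclear mass = 105.84266 − 0.9037632 = 104.9388968 amu ≈ 104.93890 amu (to 5 decimal places)

104.93890 amu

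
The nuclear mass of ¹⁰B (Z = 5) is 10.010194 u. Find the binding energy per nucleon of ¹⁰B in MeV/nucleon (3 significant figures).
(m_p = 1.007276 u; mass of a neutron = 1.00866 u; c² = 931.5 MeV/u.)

6.47 MeV/nucleon

Z = 5, so N = A − Z = 10 − 5 = 5.
Total constituent mass: 5 × 1.007276 + 5 × 1.00866 = 10.079680 u
Mass defect Δm = 10.079680 − 10.010194 = 0.069486 u
E_B = 0.069486 × 931.5 = 64.7262 MeV
Per nucleon: 64.7262 / 10 = 6.473 MeV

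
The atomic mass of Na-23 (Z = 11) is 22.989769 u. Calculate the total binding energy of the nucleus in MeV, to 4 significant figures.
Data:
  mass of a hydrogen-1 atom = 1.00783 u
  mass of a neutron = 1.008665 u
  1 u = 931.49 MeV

The nucleus contains 11 protons and 23 − 11 = 12 neutrons.
Mass of separated nucleons = 11(1.00783) + 12(1.008665) = 11.08613 + 12.103980 = 23.190110 u
Δm = 23.190110 − 22.989769 = 0.200341 u
Converting to energy: 0.200341 u × 931.49 MeV/u = 186.616 MeV

186.6 MeV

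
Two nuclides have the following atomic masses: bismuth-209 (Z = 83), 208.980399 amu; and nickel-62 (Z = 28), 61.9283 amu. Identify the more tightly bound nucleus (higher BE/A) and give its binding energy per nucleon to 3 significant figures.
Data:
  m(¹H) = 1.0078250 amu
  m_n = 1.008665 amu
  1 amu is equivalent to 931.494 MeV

nickel-62; 8.80 MeV/nucleon

bismuth-209: Σm = 83(1.0078250) + 126(1.008665) = 210.7412650 amu; Δm = 1.7608660 amu; E_B = 1640.2 MeV; E_B/A = 7.848 MeV
nickel-62: Σm = 28(1.0078250) + 34(1.008665) = 62.5137100 amu; Δm = 0.5854100 amu; E_B = 545.31 MeV; E_B/A = 8.795 MeV
nickel-62 has the higher binding energy per nucleon, so it is the more tightly bound nucleus.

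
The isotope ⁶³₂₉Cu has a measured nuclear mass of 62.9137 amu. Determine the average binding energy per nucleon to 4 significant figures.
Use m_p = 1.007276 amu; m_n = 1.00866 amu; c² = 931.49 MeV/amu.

The nucleus contains 29 protons and 63 − 29 = 34 neutrons.
Mass of separated nucleons = 29(1.007276) + 34(1.00866) = 29.211004 + 34.29444 = 63.505444 amu
Mass defect Δm = 63.505444 − 62.9137 = 0.591744 amu
Binding energy = Δm·c² = 0.591744 × 931.49 MeV/amu = 551.204 MeV
Dividing by A = 63 gives 8.749 MeV per nucleon.

8.749 MeV/nucleon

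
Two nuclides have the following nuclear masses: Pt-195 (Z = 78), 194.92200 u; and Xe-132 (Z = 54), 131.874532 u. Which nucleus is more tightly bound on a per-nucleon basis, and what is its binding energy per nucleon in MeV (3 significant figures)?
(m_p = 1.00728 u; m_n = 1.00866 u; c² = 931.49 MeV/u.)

Pt-195: Σm = 78(1.00728) + 117(1.00866) = 196.58106 u; Δm = 1.65906 u; E_B = 1545.4 MeV; E_B/A = 7.925 MeV
Xe-132: Σm = 54(1.00728) + 78(1.00866) = 133.06860 u; Δm = 1.194068 u; E_B = 1112.26 MeV; E_B/A = 8.426 MeV
Xe-132 has the higher binding energy per nucleon, so it is the more tightly bound nucleus.

Xe-132; 8.43 MeV/nucleon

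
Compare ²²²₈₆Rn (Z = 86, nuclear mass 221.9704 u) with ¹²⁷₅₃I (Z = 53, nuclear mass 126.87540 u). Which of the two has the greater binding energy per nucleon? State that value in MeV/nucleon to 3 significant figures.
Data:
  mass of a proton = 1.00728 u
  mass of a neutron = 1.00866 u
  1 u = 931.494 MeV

¹²⁷₅₃I; 8.44 MeV/nucleon

²²²₈₆Rn: Σm = 86(1.00728) + 136(1.00866) = 223.80384 u; Δm = 1.83344 u; E_B = 1707.8 MeV; E_B/A = 7.693 MeV
¹²⁷₅₃I: Σm = 53(1.00728) + 74(1.00866) = 128.02668 u; Δm = 1.15128 u; E_B = 1072.4 MeV; E_B/A = 8.444 MeV
¹²⁷₅₃I has the higher binding energy per nucleon, so it is the more tightly bound nucleus.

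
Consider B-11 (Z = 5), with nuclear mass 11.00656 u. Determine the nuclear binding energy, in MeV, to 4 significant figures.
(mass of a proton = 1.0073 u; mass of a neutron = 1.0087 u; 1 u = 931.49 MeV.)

76.51 MeV

Z = 5, so N = A − Z = 11 − 5 = 6.
Total constituent mass: 5 × 1.0073 + 6 × 1.0087 = 11.0887 u
The mass defect is 11.0887 − 11.00656 = 0.08214 u.
Binding energy = Δm·c² = 0.08214 × 931.49 MeV/u = 76.5126 MeV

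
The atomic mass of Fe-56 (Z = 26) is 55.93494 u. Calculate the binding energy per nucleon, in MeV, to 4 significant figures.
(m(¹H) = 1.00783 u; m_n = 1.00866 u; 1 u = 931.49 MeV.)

8.790 MeV/nucleon

With 26 protons and 30 neutrons (A = 56):
Σm = 26·m(¹H) + 30·m_n = 26.20358 + 30.25980 = 56.46338 u
Mass defect Δm = 56.46338 − 55.93494 = 0.52844 u
Binding energy = Δm·c² = 0.52844 × 931.49 MeV/u = 492.237 MeV
BE/A = 492.237 MeV / 56 = 8.790 MeV/nucleon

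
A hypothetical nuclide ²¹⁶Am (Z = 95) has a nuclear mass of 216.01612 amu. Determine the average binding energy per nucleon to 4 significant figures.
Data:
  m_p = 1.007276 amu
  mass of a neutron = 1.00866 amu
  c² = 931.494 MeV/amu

Σm = 95·m_p + 121·m_n = 95.691220 + 122.04786 = 217.739080 amu
Mass defect Δm = 217.739080 − 216.01612 = 1.722960 amu
Converting to energy: 1.722960 amu × 931.494 MeV/amu = 1604.93 MeV
BE/A = 1604.93 MeV / 216 = 7.430 MeV/nucleon

7.430 MeV/nucleon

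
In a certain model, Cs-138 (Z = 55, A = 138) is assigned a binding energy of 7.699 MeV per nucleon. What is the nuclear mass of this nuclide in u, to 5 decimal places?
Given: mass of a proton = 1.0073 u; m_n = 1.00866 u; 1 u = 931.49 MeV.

137.97968 u

Total binding energy = 138 × 7.699 = 1062.462 MeV
Mass defect = 1062.462 MeV / (931.49 MeV/u) = 1.1406048 u
Constituent mass = 55(1.0073) + 83(1.00866) = 139.12028 u
Nuclear mass = 139.12028 − 1.1406048 = 137.9796752 u ≈ 137.97968 u (to 5 decimal places)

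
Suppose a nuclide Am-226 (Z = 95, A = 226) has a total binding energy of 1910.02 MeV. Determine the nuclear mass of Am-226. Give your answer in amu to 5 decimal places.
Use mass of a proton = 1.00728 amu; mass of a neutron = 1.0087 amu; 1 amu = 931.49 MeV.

225.78080 amu

Mass defect = 1910.02 MeV / (931.49 MeV/amu) = 2.0504997 amu
Constituent mass = 95(1.00728) + 131(1.0087) = 227.83130 amu
Nuclear mass = 227.83130 − 2.0504997 = 225.7808003 amu ≈ 225.78080 amu (to 5 decimal places)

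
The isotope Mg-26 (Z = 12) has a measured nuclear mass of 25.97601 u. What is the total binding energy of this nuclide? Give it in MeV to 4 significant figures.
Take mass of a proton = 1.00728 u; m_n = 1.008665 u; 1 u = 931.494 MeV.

216.7 MeV

Total constituent mass: 12 × 1.00728 + 14 × 1.008665 = 26.208670 u
Δm = 26.208670 − 25.97601 = 0.232660 u
Converting to energy: 0.232660 u × 931.494 MeV/u = 216.721 MeV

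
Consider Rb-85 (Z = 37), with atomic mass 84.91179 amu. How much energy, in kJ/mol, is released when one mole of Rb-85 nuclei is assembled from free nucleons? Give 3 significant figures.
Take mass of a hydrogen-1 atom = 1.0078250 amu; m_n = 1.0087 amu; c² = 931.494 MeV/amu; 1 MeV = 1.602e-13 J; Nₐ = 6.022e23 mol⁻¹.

7.15e+10 kJ/mol

The nucleus contains 37 protons and 85 − 37 = 48 neutrons.
Mass of separated nucleons = 37(1.0078250) + 48(1.0087) = 37.2895250 + 48.4176 = 85.7071250 amu
Mass defect Δm = 85.7071250 − 84.91179 = 0.7953350 amu
Binding energy = Δm·c² = 0.7953350 × 931.494 MeV/amu = 740.850 MeV
Per nucleus in joules: 740.850 MeV × 1.602e-13 J/MeV = 1.1868e-10 J
Per mole: 1.1868e-10 J × 6.022e23 mol⁻¹ = 7.1469e+13 J/mol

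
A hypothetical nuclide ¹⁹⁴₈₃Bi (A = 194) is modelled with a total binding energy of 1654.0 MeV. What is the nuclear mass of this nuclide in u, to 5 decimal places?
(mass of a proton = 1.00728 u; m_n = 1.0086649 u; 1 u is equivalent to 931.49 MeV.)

Mass defect = 1654.0 MeV / (931.49 MeV/u) = 1.7756498 u
Constituent mass = 83(1.00728) + 111(1.0086649) = 195.5660439 u
Nuclear mass = 195.5660439 − 1.7756498 = 193.7903941 u ≈ 193.79039 u (to 5 decimal places)

193.79039 u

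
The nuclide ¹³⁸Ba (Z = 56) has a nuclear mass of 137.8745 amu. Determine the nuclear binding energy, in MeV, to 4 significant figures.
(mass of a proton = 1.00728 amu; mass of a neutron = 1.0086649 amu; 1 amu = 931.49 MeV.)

Mass of separated nucleons = 56(1.00728) + 82(1.0086649) = 56.40768 + 82.7105218 = 139.1182018 amu
Mass defect Δm = 139.1182018 − 137.8745 = 1.2437018 amu
E_B = 1.2437018 × 931.49 = 1158.496 MeV

1158 MeV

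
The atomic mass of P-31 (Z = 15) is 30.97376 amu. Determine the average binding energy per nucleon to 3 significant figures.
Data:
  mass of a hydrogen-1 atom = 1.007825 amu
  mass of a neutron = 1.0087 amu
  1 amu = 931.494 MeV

8.50 MeV/nucleon

With 15 protons and 16 neutrons (A = 31):
Total constituent mass: 15 × 1.007825 + 16 × 1.0087 = 31.256575 amu
Δm = 31.256575 − 30.97376 = 0.282815 amu
Converting to energy: 0.282815 amu × 931.494 MeV/amu = 263.440 MeV
BE/A = 263.440 MeV / 31 = 8.498 MeV/nucleon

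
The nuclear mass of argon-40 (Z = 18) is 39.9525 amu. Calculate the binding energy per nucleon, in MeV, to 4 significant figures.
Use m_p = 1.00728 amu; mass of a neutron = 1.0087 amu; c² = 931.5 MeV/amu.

8.615 MeV/nucleon

Σm = 18·m_p + 22·m_n = 18.13104 + 22.1914 = 40.32244 amu
Δm = 40.32244 − 39.9525 = 0.36994 amu
Converting to energy: 0.36994 amu × 931.5 MeV/amu = 344.599 MeV
Dividing by A = 40 gives 8.615 MeV per nucleon.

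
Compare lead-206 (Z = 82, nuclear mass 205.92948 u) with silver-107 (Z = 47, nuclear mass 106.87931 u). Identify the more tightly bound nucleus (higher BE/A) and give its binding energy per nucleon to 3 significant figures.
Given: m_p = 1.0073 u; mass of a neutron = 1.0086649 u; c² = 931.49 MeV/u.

lead-206: Σm = 82(1.0073) + 124(1.0086649) = 207.6730476 u; Δm = 1.7435676 u; E_B = 1624.1 MeV; E_B/A = 7.884 MeV
silver-107: Σm = 47(1.0073) + 60(1.0086649) = 107.8629940 u; Δm = 0.9836840 u; E_B = 916.29 MeV; E_B/A = 8.563 MeV
silver-107 has the higher binding energy per nucleon, so it is the more tightly bound nucleus.

silver-107; 8.56 MeV/nucleon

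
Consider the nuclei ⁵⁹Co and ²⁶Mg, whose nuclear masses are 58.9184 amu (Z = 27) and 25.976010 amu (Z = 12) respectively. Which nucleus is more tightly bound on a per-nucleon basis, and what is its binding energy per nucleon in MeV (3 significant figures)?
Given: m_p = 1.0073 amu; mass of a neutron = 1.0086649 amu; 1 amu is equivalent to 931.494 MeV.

⁵⁹Co: Σm = 27(1.0073) + 32(1.0086649) = 59.4743768 amu; Δm = 0.5559768 amu; E_B = 517.89 MeV; E_B/A = 8.778 MeV
²⁶Mg: Σm = 12(1.0073) + 14(1.0086649) = 26.2089086 amu; Δm = 0.2328986 amu; E_B = 216.94 MeV; E_B/A = 8.344 MeV
⁵⁹Co has the higher binding energy per nucleon, so it is the more tightly bound nucleus.

⁵⁹Co; 8.78 MeV/nucleon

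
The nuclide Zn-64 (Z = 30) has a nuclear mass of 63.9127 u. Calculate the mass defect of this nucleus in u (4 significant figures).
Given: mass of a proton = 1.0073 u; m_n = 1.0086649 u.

Total constituent mass: 30 × 1.0073 + 34 × 1.0086649 = 64.5136066 u
The mass defect is 64.5136066 − 63.9127 = 0.6009066 u.

0.6009 u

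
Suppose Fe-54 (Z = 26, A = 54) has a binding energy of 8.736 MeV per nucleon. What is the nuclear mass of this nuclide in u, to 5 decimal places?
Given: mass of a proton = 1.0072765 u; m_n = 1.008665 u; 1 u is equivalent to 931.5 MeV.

Total binding energy = 54 × 8.736 = 471.744 MeV
Mass defect = 471.744 MeV / (931.5 MeV/u) = 0.5064348 u
Constituent mass = 26(1.0072765) + 28(1.008665) = 54.4318090 u
Nuclear mass = 54.4318090 − 0.5064348 = 53.9253742 u ≈ 53.92537 u (to 5 decimal places)

53.92537 u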